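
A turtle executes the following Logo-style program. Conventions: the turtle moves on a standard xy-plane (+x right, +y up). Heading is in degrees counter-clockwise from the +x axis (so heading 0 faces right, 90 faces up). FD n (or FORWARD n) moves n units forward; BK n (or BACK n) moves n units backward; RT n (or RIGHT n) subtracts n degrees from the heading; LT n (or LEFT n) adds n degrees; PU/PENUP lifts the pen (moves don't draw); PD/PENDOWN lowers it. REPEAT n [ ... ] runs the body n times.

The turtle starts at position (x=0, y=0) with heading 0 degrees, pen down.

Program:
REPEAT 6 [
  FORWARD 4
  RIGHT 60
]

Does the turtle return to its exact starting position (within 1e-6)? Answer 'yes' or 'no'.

Executing turtle program step by step:
Start: pos=(0,0), heading=0, pen down
REPEAT 6 [
  -- iteration 1/6 --
  FD 4: (0,0) -> (4,0) [heading=0, draw]
  RT 60: heading 0 -> 300
  -- iteration 2/6 --
  FD 4: (4,0) -> (6,-3.464) [heading=300, draw]
  RT 60: heading 300 -> 240
  -- iteration 3/6 --
  FD 4: (6,-3.464) -> (4,-6.928) [heading=240, draw]
  RT 60: heading 240 -> 180
  -- iteration 4/6 --
  FD 4: (4,-6.928) -> (0,-6.928) [heading=180, draw]
  RT 60: heading 180 -> 120
  -- iteration 5/6 --
  FD 4: (0,-6.928) -> (-2,-3.464) [heading=120, draw]
  RT 60: heading 120 -> 60
  -- iteration 6/6 --
  FD 4: (-2,-3.464) -> (0,0) [heading=60, draw]
  RT 60: heading 60 -> 0
]
Final: pos=(0,0), heading=0, 6 segment(s) drawn

Start position: (0, 0)
Final position: (0, 0)
Distance = 0; < 1e-6 -> CLOSED

Answer: yes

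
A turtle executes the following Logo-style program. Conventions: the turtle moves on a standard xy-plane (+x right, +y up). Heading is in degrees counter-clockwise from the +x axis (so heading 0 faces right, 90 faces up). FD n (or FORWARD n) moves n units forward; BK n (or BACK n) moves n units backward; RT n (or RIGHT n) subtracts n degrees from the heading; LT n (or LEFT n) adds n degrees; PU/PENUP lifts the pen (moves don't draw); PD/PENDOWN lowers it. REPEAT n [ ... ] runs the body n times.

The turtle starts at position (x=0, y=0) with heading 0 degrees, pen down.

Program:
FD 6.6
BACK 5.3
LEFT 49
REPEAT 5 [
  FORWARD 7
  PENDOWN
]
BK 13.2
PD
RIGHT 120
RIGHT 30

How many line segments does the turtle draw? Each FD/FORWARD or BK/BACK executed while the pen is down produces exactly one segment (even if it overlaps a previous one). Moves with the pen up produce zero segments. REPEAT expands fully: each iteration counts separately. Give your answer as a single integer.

Answer: 8

Derivation:
Executing turtle program step by step:
Start: pos=(0,0), heading=0, pen down
FD 6.6: (0,0) -> (6.6,0) [heading=0, draw]
BK 5.3: (6.6,0) -> (1.3,0) [heading=0, draw]
LT 49: heading 0 -> 49
REPEAT 5 [
  -- iteration 1/5 --
  FD 7: (1.3,0) -> (5.892,5.283) [heading=49, draw]
  PD: pen down
  -- iteration 2/5 --
  FD 7: (5.892,5.283) -> (10.485,10.566) [heading=49, draw]
  PD: pen down
  -- iteration 3/5 --
  FD 7: (10.485,10.566) -> (15.077,15.849) [heading=49, draw]
  PD: pen down
  -- iteration 4/5 --
  FD 7: (15.077,15.849) -> (19.67,21.132) [heading=49, draw]
  PD: pen down
  -- iteration 5/5 --
  FD 7: (19.67,21.132) -> (24.262,26.415) [heading=49, draw]
  PD: pen down
]
BK 13.2: (24.262,26.415) -> (15.602,16.453) [heading=49, draw]
PD: pen down
RT 120: heading 49 -> 289
RT 30: heading 289 -> 259
Final: pos=(15.602,16.453), heading=259, 8 segment(s) drawn
Segments drawn: 8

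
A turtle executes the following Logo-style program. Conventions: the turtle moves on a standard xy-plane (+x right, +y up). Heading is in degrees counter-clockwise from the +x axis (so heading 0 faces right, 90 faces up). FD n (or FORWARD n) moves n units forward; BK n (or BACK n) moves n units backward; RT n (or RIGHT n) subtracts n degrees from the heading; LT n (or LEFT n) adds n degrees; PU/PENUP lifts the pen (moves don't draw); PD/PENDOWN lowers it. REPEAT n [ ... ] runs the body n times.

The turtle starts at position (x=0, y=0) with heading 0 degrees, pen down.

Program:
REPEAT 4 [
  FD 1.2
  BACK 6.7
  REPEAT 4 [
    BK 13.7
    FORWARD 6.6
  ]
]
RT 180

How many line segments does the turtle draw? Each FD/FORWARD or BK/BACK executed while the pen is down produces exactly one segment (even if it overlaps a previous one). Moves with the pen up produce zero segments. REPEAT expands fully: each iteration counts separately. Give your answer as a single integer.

Executing turtle program step by step:
Start: pos=(0,0), heading=0, pen down
REPEAT 4 [
  -- iteration 1/4 --
  FD 1.2: (0,0) -> (1.2,0) [heading=0, draw]
  BK 6.7: (1.2,0) -> (-5.5,0) [heading=0, draw]
  REPEAT 4 [
    -- iteration 1/4 --
    BK 13.7: (-5.5,0) -> (-19.2,0) [heading=0, draw]
    FD 6.6: (-19.2,0) -> (-12.6,0) [heading=0, draw]
    -- iteration 2/4 --
    BK 13.7: (-12.6,0) -> (-26.3,0) [heading=0, draw]
    FD 6.6: (-26.3,0) -> (-19.7,0) [heading=0, draw]
    -- iteration 3/4 --
    BK 13.7: (-19.7,0) -> (-33.4,0) [heading=0, draw]
    FD 6.6: (-33.4,0) -> (-26.8,0) [heading=0, draw]
    -- iteration 4/4 --
    BK 13.7: (-26.8,0) -> (-40.5,0) [heading=0, draw]
    FD 6.6: (-40.5,0) -> (-33.9,0) [heading=0, draw]
  ]
  -- iteration 2/4 --
  FD 1.2: (-33.9,0) -> (-32.7,0) [heading=0, draw]
  BK 6.7: (-32.7,0) -> (-39.4,0) [heading=0, draw]
  REPEAT 4 [
    -- iteration 1/4 --
    BK 13.7: (-39.4,0) -> (-53.1,0) [heading=0, draw]
    FD 6.6: (-53.1,0) -> (-46.5,0) [heading=0, draw]
    -- iteration 2/4 --
    BK 13.7: (-46.5,0) -> (-60.2,0) [heading=0, draw]
    FD 6.6: (-60.2,0) -> (-53.6,0) [heading=0, draw]
    -- iteration 3/4 --
    BK 13.7: (-53.6,0) -> (-67.3,0) [heading=0, draw]
    FD 6.6: (-67.3,0) -> (-60.7,0) [heading=0, draw]
    -- iteration 4/4 --
    BK 13.7: (-60.7,0) -> (-74.4,0) [heading=0, draw]
    FD 6.6: (-74.4,0) -> (-67.8,0) [heading=0, draw]
  ]
  -- iteration 3/4 --
  FD 1.2: (-67.8,0) -> (-66.6,0) [heading=0, draw]
  BK 6.7: (-66.6,0) -> (-73.3,0) [heading=0, draw]
  REPEAT 4 [
    -- iteration 1/4 --
    BK 13.7: (-73.3,0) -> (-87,0) [heading=0, draw]
    FD 6.6: (-87,0) -> (-80.4,0) [heading=0, draw]
    -- iteration 2/4 --
    BK 13.7: (-80.4,0) -> (-94.1,0) [heading=0, draw]
    FD 6.6: (-94.1,0) -> (-87.5,0) [heading=0, draw]
    -- iteration 3/4 --
    BK 13.7: (-87.5,0) -> (-101.2,0) [heading=0, draw]
    FD 6.6: (-101.2,0) -> (-94.6,0) [heading=0, draw]
    -- iteration 4/4 --
    BK 13.7: (-94.6,0) -> (-108.3,0) [heading=0, draw]
    FD 6.6: (-108.3,0) -> (-101.7,0) [heading=0, draw]
  ]
  -- iteration 4/4 --
  FD 1.2: (-101.7,0) -> (-100.5,0) [heading=0, draw]
  BK 6.7: (-100.5,0) -> (-107.2,0) [heading=0, draw]
  REPEAT 4 [
    -- iteration 1/4 --
    BK 13.7: (-107.2,0) -> (-120.9,0) [heading=0, draw]
    FD 6.6: (-120.9,0) -> (-114.3,0) [heading=0, draw]
    -- iteration 2/4 --
    BK 13.7: (-114.3,0) -> (-128,0) [heading=0, draw]
    FD 6.6: (-128,0) -> (-121.4,0) [heading=0, draw]
    -- iteration 3/4 --
    BK 13.7: (-121.4,0) -> (-135.1,0) [heading=0, draw]
    FD 6.6: (-135.1,0) -> (-128.5,0) [heading=0, draw]
    -- iteration 4/4 --
    BK 13.7: (-128.5,0) -> (-142.2,0) [heading=0, draw]
    FD 6.6: (-142.2,0) -> (-135.6,0) [heading=0, draw]
  ]
]
RT 180: heading 0 -> 180
Final: pos=(-135.6,0), heading=180, 40 segment(s) drawn
Segments drawn: 40

Answer: 40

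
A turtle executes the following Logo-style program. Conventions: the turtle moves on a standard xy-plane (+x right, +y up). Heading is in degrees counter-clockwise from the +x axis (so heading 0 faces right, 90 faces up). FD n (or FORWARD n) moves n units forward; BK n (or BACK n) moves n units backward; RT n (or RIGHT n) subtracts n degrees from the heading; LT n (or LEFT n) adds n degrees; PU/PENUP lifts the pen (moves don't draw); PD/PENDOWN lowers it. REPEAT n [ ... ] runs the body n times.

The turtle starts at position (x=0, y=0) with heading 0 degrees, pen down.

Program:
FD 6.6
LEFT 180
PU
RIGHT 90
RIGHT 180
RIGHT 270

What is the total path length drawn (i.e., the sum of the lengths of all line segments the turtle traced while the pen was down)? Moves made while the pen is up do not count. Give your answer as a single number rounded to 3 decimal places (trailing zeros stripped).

Answer: 6.6

Derivation:
Executing turtle program step by step:
Start: pos=(0,0), heading=0, pen down
FD 6.6: (0,0) -> (6.6,0) [heading=0, draw]
LT 180: heading 0 -> 180
PU: pen up
RT 90: heading 180 -> 90
RT 180: heading 90 -> 270
RT 270: heading 270 -> 0
Final: pos=(6.6,0), heading=0, 1 segment(s) drawn

Segment lengths:
  seg 1: (0,0) -> (6.6,0), length = 6.6
Total = 6.6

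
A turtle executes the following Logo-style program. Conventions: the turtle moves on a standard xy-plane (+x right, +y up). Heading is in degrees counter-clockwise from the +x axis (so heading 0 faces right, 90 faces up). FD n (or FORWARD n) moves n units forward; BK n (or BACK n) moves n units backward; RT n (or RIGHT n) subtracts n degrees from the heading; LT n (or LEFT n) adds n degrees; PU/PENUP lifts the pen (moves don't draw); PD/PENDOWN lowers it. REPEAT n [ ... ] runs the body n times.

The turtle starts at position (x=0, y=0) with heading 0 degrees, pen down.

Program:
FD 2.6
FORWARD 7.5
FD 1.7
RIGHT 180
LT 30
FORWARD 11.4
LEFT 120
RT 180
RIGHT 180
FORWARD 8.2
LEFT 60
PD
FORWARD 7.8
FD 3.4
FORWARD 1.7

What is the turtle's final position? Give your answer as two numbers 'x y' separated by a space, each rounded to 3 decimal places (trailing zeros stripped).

Answer: 20.2 -3.35

Derivation:
Executing turtle program step by step:
Start: pos=(0,0), heading=0, pen down
FD 2.6: (0,0) -> (2.6,0) [heading=0, draw]
FD 7.5: (2.6,0) -> (10.1,0) [heading=0, draw]
FD 1.7: (10.1,0) -> (11.8,0) [heading=0, draw]
RT 180: heading 0 -> 180
LT 30: heading 180 -> 210
FD 11.4: (11.8,0) -> (1.927,-5.7) [heading=210, draw]
LT 120: heading 210 -> 330
RT 180: heading 330 -> 150
RT 180: heading 150 -> 330
FD 8.2: (1.927,-5.7) -> (9.029,-9.8) [heading=330, draw]
LT 60: heading 330 -> 30
PD: pen down
FD 7.8: (9.029,-9.8) -> (15.784,-5.9) [heading=30, draw]
FD 3.4: (15.784,-5.9) -> (18.728,-4.2) [heading=30, draw]
FD 1.7: (18.728,-4.2) -> (20.2,-3.35) [heading=30, draw]
Final: pos=(20.2,-3.35), heading=30, 8 segment(s) drawn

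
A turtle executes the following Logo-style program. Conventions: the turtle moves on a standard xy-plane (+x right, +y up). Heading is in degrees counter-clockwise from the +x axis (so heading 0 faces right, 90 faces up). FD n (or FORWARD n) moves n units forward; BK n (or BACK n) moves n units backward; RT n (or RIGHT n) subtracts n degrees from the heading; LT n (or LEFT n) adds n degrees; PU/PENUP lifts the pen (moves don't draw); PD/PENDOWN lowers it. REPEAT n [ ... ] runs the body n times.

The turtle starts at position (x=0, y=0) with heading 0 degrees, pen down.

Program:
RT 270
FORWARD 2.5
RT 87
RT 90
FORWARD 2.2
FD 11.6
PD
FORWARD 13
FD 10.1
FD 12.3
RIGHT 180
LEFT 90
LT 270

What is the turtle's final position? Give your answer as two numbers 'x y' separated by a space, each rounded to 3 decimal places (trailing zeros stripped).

Executing turtle program step by step:
Start: pos=(0,0), heading=0, pen down
RT 270: heading 0 -> 90
FD 2.5: (0,0) -> (0,2.5) [heading=90, draw]
RT 87: heading 90 -> 3
RT 90: heading 3 -> 273
FD 2.2: (0,2.5) -> (0.115,0.303) [heading=273, draw]
FD 11.6: (0.115,0.303) -> (0.722,-11.281) [heading=273, draw]
PD: pen down
FD 13: (0.722,-11.281) -> (1.403,-24.263) [heading=273, draw]
FD 10.1: (1.403,-24.263) -> (1.931,-34.349) [heading=273, draw]
FD 12.3: (1.931,-34.349) -> (2.575,-46.633) [heading=273, draw]
RT 180: heading 273 -> 93
LT 90: heading 93 -> 183
LT 270: heading 183 -> 93
Final: pos=(2.575,-46.633), heading=93, 6 segment(s) drawn

Answer: 2.575 -46.633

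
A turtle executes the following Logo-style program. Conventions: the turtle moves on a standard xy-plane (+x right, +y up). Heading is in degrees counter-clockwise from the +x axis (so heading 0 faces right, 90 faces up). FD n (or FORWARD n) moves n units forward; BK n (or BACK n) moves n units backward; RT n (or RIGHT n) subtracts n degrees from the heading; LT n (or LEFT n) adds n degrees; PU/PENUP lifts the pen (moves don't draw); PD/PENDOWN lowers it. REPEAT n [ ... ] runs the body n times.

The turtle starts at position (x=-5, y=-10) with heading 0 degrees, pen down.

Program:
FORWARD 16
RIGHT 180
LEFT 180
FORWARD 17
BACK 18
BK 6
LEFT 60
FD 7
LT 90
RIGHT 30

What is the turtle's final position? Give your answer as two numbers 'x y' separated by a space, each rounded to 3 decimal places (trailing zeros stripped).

Executing turtle program step by step:
Start: pos=(-5,-10), heading=0, pen down
FD 16: (-5,-10) -> (11,-10) [heading=0, draw]
RT 180: heading 0 -> 180
LT 180: heading 180 -> 0
FD 17: (11,-10) -> (28,-10) [heading=0, draw]
BK 18: (28,-10) -> (10,-10) [heading=0, draw]
BK 6: (10,-10) -> (4,-10) [heading=0, draw]
LT 60: heading 0 -> 60
FD 7: (4,-10) -> (7.5,-3.938) [heading=60, draw]
LT 90: heading 60 -> 150
RT 30: heading 150 -> 120
Final: pos=(7.5,-3.938), heading=120, 5 segment(s) drawn

Answer: 7.5 -3.938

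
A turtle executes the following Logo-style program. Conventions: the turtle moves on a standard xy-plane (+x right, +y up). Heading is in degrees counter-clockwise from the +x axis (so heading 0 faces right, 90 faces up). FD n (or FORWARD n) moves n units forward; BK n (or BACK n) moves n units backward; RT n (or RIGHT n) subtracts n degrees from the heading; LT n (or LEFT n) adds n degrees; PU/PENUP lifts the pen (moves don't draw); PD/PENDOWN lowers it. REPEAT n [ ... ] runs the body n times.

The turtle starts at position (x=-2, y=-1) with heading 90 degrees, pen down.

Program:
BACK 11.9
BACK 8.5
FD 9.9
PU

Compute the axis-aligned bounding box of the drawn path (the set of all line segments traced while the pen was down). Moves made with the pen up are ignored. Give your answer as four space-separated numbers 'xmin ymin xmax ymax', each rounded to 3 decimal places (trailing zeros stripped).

Executing turtle program step by step:
Start: pos=(-2,-1), heading=90, pen down
BK 11.9: (-2,-1) -> (-2,-12.9) [heading=90, draw]
BK 8.5: (-2,-12.9) -> (-2,-21.4) [heading=90, draw]
FD 9.9: (-2,-21.4) -> (-2,-11.5) [heading=90, draw]
PU: pen up
Final: pos=(-2,-11.5), heading=90, 3 segment(s) drawn

Segment endpoints: x in {-2, -2, -2}, y in {-21.4, -12.9, -11.5, -1}
xmin=-2, ymin=-21.4, xmax=-2, ymax=-1

Answer: -2 -21.4 -2 -1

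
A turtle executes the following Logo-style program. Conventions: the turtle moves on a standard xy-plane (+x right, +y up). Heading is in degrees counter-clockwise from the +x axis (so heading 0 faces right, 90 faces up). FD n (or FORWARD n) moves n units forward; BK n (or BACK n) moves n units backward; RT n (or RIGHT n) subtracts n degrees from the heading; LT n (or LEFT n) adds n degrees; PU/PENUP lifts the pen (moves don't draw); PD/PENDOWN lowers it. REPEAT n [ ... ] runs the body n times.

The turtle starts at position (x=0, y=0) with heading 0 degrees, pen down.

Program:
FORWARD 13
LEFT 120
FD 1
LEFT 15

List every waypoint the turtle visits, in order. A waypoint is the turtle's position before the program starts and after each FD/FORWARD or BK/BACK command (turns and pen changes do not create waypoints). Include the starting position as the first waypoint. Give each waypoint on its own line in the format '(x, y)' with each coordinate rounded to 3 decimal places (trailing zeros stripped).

Answer: (0, 0)
(13, 0)
(12.5, 0.866)

Derivation:
Executing turtle program step by step:
Start: pos=(0,0), heading=0, pen down
FD 13: (0,0) -> (13,0) [heading=0, draw]
LT 120: heading 0 -> 120
FD 1: (13,0) -> (12.5,0.866) [heading=120, draw]
LT 15: heading 120 -> 135
Final: pos=(12.5,0.866), heading=135, 2 segment(s) drawn
Waypoints (3 total):
(0, 0)
(13, 0)
(12.5, 0.866)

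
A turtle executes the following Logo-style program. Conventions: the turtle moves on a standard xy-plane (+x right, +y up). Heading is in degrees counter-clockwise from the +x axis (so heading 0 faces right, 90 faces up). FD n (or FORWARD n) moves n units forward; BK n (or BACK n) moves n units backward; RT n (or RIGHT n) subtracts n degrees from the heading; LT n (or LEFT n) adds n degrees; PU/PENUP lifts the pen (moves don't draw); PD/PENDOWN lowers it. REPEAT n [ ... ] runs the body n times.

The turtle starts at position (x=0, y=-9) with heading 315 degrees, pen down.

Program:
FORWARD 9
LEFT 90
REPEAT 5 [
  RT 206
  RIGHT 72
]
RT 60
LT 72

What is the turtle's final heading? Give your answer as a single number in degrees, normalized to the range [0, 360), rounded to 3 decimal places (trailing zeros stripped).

Executing turtle program step by step:
Start: pos=(0,-9), heading=315, pen down
FD 9: (0,-9) -> (6.364,-15.364) [heading=315, draw]
LT 90: heading 315 -> 45
REPEAT 5 [
  -- iteration 1/5 --
  RT 206: heading 45 -> 199
  RT 72: heading 199 -> 127
  -- iteration 2/5 --
  RT 206: heading 127 -> 281
  RT 72: heading 281 -> 209
  -- iteration 3/5 --
  RT 206: heading 209 -> 3
  RT 72: heading 3 -> 291
  -- iteration 4/5 --
  RT 206: heading 291 -> 85
  RT 72: heading 85 -> 13
  -- iteration 5/5 --
  RT 206: heading 13 -> 167
  RT 72: heading 167 -> 95
]
RT 60: heading 95 -> 35
LT 72: heading 35 -> 107
Final: pos=(6.364,-15.364), heading=107, 1 segment(s) drawn

Answer: 107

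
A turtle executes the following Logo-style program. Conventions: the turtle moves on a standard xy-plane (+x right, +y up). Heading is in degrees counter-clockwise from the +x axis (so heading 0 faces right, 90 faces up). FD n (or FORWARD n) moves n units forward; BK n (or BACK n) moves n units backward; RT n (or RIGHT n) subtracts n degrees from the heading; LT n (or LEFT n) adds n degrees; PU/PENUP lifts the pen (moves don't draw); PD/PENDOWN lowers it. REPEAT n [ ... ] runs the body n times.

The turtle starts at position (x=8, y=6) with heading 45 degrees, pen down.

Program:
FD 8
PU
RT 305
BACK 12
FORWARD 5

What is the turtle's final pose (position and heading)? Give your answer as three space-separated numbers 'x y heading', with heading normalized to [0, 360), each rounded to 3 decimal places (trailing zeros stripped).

Answer: 14.872 4.763 100

Derivation:
Executing turtle program step by step:
Start: pos=(8,6), heading=45, pen down
FD 8: (8,6) -> (13.657,11.657) [heading=45, draw]
PU: pen up
RT 305: heading 45 -> 100
BK 12: (13.657,11.657) -> (15.741,-0.161) [heading=100, move]
FD 5: (15.741,-0.161) -> (14.872,4.763) [heading=100, move]
Final: pos=(14.872,4.763), heading=100, 1 segment(s) drawn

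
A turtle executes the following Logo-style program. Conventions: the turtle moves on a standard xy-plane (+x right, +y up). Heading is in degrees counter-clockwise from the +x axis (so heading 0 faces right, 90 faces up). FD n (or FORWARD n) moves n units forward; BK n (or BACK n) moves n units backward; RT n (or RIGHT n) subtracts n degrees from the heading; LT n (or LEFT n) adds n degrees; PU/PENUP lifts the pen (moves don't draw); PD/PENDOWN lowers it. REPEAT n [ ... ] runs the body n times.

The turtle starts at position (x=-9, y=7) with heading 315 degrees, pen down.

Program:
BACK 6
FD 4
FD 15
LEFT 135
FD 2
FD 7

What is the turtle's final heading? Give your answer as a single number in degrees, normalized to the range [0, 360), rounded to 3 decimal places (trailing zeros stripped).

Executing turtle program step by step:
Start: pos=(-9,7), heading=315, pen down
BK 6: (-9,7) -> (-13.243,11.243) [heading=315, draw]
FD 4: (-13.243,11.243) -> (-10.414,8.414) [heading=315, draw]
FD 15: (-10.414,8.414) -> (0.192,-2.192) [heading=315, draw]
LT 135: heading 315 -> 90
FD 2: (0.192,-2.192) -> (0.192,-0.192) [heading=90, draw]
FD 7: (0.192,-0.192) -> (0.192,6.808) [heading=90, draw]
Final: pos=(0.192,6.808), heading=90, 5 segment(s) drawn

Answer: 90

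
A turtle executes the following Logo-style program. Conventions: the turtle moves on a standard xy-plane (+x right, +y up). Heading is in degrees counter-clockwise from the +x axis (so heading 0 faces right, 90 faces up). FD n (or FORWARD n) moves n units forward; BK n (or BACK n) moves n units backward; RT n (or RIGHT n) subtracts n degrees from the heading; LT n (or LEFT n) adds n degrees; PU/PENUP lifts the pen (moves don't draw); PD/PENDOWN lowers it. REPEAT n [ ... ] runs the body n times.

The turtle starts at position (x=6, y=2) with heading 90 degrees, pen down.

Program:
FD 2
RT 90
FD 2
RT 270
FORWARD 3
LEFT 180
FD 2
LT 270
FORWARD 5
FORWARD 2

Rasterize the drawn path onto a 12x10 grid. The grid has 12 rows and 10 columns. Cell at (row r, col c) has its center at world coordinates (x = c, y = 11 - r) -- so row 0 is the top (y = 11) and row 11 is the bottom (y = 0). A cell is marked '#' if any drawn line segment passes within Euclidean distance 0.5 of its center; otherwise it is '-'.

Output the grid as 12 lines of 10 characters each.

Segment 0: (6,2) -> (6,4)
Segment 1: (6,4) -> (8,4)
Segment 2: (8,4) -> (8,7)
Segment 3: (8,7) -> (8,5)
Segment 4: (8,5) -> (3,5)
Segment 5: (3,5) -> (1,5)

Answer: ----------
----------
----------
----------
--------#-
--------#-
-########-
------###-
------#---
------#---
----------
----------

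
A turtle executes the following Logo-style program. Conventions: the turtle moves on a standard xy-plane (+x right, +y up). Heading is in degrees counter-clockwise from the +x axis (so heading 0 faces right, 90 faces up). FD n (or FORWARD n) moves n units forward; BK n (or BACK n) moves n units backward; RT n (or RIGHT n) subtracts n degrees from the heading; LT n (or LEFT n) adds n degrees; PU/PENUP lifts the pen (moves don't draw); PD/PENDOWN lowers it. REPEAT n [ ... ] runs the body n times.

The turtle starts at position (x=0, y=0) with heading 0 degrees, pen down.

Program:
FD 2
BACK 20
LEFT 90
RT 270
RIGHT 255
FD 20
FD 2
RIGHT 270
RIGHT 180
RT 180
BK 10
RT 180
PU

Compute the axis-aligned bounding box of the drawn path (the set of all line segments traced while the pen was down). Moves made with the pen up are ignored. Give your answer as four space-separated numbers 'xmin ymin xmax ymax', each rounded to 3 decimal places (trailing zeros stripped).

Answer: -21.965 -23.839 2 0

Derivation:
Executing turtle program step by step:
Start: pos=(0,0), heading=0, pen down
FD 2: (0,0) -> (2,0) [heading=0, draw]
BK 20: (2,0) -> (-18,0) [heading=0, draw]
LT 90: heading 0 -> 90
RT 270: heading 90 -> 180
RT 255: heading 180 -> 285
FD 20: (-18,0) -> (-12.824,-19.319) [heading=285, draw]
FD 2: (-12.824,-19.319) -> (-12.306,-21.25) [heading=285, draw]
RT 270: heading 285 -> 15
RT 180: heading 15 -> 195
RT 180: heading 195 -> 15
BK 10: (-12.306,-21.25) -> (-21.965,-23.839) [heading=15, draw]
RT 180: heading 15 -> 195
PU: pen up
Final: pos=(-21.965,-23.839), heading=195, 5 segment(s) drawn

Segment endpoints: x in {-21.965, -18, -12.824, -12.306, 0, 2}, y in {-23.839, -21.25, -19.319, 0}
xmin=-21.965, ymin=-23.839, xmax=2, ymax=0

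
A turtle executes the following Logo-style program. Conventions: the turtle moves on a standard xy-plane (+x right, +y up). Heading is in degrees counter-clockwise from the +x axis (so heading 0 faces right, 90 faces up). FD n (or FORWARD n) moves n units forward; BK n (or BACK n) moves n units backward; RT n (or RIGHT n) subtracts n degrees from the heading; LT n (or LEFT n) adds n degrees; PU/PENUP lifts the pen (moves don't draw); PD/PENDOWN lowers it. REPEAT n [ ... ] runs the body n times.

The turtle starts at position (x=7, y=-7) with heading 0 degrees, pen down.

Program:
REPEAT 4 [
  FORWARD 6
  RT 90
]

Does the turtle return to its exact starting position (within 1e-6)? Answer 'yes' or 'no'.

Answer: yes

Derivation:
Executing turtle program step by step:
Start: pos=(7,-7), heading=0, pen down
REPEAT 4 [
  -- iteration 1/4 --
  FD 6: (7,-7) -> (13,-7) [heading=0, draw]
  RT 90: heading 0 -> 270
  -- iteration 2/4 --
  FD 6: (13,-7) -> (13,-13) [heading=270, draw]
  RT 90: heading 270 -> 180
  -- iteration 3/4 --
  FD 6: (13,-13) -> (7,-13) [heading=180, draw]
  RT 90: heading 180 -> 90
  -- iteration 4/4 --
  FD 6: (7,-13) -> (7,-7) [heading=90, draw]
  RT 90: heading 90 -> 0
]
Final: pos=(7,-7), heading=0, 4 segment(s) drawn

Start position: (7, -7)
Final position: (7, -7)
Distance = 0; < 1e-6 -> CLOSED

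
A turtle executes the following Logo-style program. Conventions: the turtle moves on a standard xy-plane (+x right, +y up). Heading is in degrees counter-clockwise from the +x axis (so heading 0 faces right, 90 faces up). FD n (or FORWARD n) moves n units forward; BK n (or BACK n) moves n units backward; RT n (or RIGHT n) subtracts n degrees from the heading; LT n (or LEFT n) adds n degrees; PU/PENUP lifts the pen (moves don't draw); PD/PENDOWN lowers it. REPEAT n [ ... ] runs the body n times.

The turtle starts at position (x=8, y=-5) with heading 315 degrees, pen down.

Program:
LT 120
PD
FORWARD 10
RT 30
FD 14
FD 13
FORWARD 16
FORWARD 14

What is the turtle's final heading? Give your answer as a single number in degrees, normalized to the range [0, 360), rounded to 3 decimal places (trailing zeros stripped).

Executing turtle program step by step:
Start: pos=(8,-5), heading=315, pen down
LT 120: heading 315 -> 75
PD: pen down
FD 10: (8,-5) -> (10.588,4.659) [heading=75, draw]
RT 30: heading 75 -> 45
FD 14: (10.588,4.659) -> (20.488,14.559) [heading=45, draw]
FD 13: (20.488,14.559) -> (29.68,23.751) [heading=45, draw]
FD 16: (29.68,23.751) -> (40.994,35.065) [heading=45, draw]
FD 14: (40.994,35.065) -> (50.893,44.964) [heading=45, draw]
Final: pos=(50.893,44.964), heading=45, 5 segment(s) drawn

Answer: 45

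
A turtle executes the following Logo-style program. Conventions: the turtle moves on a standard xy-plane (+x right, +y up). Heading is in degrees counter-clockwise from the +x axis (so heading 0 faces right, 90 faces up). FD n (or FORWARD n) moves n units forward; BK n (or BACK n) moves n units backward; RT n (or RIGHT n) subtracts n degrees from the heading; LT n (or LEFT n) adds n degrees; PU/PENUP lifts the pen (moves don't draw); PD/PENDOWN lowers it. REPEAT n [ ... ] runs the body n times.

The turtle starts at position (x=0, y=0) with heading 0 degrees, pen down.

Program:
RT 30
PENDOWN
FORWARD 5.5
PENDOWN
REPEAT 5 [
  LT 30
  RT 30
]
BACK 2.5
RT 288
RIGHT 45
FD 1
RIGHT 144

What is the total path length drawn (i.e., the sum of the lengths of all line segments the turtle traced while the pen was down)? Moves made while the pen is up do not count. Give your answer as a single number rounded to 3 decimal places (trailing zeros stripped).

Executing turtle program step by step:
Start: pos=(0,0), heading=0, pen down
RT 30: heading 0 -> 330
PD: pen down
FD 5.5: (0,0) -> (4.763,-2.75) [heading=330, draw]
PD: pen down
REPEAT 5 [
  -- iteration 1/5 --
  LT 30: heading 330 -> 0
  RT 30: heading 0 -> 330
  -- iteration 2/5 --
  LT 30: heading 330 -> 0
  RT 30: heading 0 -> 330
  -- iteration 3/5 --
  LT 30: heading 330 -> 0
  RT 30: heading 0 -> 330
  -- iteration 4/5 --
  LT 30: heading 330 -> 0
  RT 30: heading 0 -> 330
  -- iteration 5/5 --
  LT 30: heading 330 -> 0
  RT 30: heading 0 -> 330
]
BK 2.5: (4.763,-2.75) -> (2.598,-1.5) [heading=330, draw]
RT 288: heading 330 -> 42
RT 45: heading 42 -> 357
FD 1: (2.598,-1.5) -> (3.597,-1.552) [heading=357, draw]
RT 144: heading 357 -> 213
Final: pos=(3.597,-1.552), heading=213, 3 segment(s) drawn

Segment lengths:
  seg 1: (0,0) -> (4.763,-2.75), length = 5.5
  seg 2: (4.763,-2.75) -> (2.598,-1.5), length = 2.5
  seg 3: (2.598,-1.5) -> (3.597,-1.552), length = 1
Total = 9

Answer: 9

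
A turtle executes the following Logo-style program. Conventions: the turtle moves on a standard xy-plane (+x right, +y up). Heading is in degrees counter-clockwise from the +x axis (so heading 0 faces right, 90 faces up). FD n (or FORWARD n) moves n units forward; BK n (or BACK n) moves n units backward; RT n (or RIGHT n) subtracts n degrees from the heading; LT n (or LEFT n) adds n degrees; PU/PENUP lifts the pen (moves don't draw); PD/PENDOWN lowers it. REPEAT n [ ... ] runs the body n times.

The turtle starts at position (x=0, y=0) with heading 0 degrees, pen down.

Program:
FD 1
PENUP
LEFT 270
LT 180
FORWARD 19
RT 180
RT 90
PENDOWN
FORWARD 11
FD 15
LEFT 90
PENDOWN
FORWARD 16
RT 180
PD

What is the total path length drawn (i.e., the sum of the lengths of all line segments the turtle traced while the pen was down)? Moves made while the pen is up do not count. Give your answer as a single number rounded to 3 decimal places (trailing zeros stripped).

Answer: 43

Derivation:
Executing turtle program step by step:
Start: pos=(0,0), heading=0, pen down
FD 1: (0,0) -> (1,0) [heading=0, draw]
PU: pen up
LT 270: heading 0 -> 270
LT 180: heading 270 -> 90
FD 19: (1,0) -> (1,19) [heading=90, move]
RT 180: heading 90 -> 270
RT 90: heading 270 -> 180
PD: pen down
FD 11: (1,19) -> (-10,19) [heading=180, draw]
FD 15: (-10,19) -> (-25,19) [heading=180, draw]
LT 90: heading 180 -> 270
PD: pen down
FD 16: (-25,19) -> (-25,3) [heading=270, draw]
RT 180: heading 270 -> 90
PD: pen down
Final: pos=(-25,3), heading=90, 4 segment(s) drawn

Segment lengths:
  seg 1: (0,0) -> (1,0), length = 1
  seg 2: (1,19) -> (-10,19), length = 11
  seg 3: (-10,19) -> (-25,19), length = 15
  seg 4: (-25,19) -> (-25,3), length = 16
Total = 43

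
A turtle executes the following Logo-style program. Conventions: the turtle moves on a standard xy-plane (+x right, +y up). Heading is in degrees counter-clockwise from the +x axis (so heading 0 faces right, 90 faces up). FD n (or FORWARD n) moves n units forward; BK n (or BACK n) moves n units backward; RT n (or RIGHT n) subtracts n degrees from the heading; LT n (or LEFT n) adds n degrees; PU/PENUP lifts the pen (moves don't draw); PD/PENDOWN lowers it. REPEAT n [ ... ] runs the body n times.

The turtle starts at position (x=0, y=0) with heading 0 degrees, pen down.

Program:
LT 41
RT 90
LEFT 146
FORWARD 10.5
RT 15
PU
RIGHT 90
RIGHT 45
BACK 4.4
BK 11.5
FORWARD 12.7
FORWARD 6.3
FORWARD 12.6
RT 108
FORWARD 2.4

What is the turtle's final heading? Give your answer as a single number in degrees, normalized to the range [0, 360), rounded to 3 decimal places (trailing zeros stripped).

Answer: 199

Derivation:
Executing turtle program step by step:
Start: pos=(0,0), heading=0, pen down
LT 41: heading 0 -> 41
RT 90: heading 41 -> 311
LT 146: heading 311 -> 97
FD 10.5: (0,0) -> (-1.28,10.422) [heading=97, draw]
RT 15: heading 97 -> 82
PU: pen up
RT 90: heading 82 -> 352
RT 45: heading 352 -> 307
BK 4.4: (-1.28,10.422) -> (-3.928,13.936) [heading=307, move]
BK 11.5: (-3.928,13.936) -> (-10.848,23.12) [heading=307, move]
FD 12.7: (-10.848,23.12) -> (-3.205,12.977) [heading=307, move]
FD 6.3: (-3.205,12.977) -> (0.586,7.946) [heading=307, move]
FD 12.6: (0.586,7.946) -> (8.169,-2.117) [heading=307, move]
RT 108: heading 307 -> 199
FD 2.4: (8.169,-2.117) -> (5.9,-2.898) [heading=199, move]
Final: pos=(5.9,-2.898), heading=199, 1 segment(s) drawn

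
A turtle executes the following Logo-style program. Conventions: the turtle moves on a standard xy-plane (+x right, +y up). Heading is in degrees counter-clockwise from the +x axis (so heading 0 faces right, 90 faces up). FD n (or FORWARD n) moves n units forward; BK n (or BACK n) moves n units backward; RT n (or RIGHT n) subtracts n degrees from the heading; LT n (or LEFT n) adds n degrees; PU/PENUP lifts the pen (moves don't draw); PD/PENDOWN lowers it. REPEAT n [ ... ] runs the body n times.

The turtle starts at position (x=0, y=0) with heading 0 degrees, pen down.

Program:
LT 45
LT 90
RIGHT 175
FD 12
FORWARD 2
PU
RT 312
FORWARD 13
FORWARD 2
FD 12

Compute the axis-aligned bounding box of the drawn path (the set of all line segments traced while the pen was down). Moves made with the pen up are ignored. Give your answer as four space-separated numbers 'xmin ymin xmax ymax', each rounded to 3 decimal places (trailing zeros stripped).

Executing turtle program step by step:
Start: pos=(0,0), heading=0, pen down
LT 45: heading 0 -> 45
LT 90: heading 45 -> 135
RT 175: heading 135 -> 320
FD 12: (0,0) -> (9.193,-7.713) [heading=320, draw]
FD 2: (9.193,-7.713) -> (10.725,-8.999) [heading=320, draw]
PU: pen up
RT 312: heading 320 -> 8
FD 13: (10.725,-8.999) -> (23.598,-7.19) [heading=8, move]
FD 2: (23.598,-7.19) -> (25.579,-6.911) [heading=8, move]
FD 12: (25.579,-6.911) -> (37.462,-5.241) [heading=8, move]
Final: pos=(37.462,-5.241), heading=8, 2 segment(s) drawn

Segment endpoints: x in {0, 9.193, 10.725}, y in {-8.999, -7.713, 0}
xmin=0, ymin=-8.999, xmax=10.725, ymax=0

Answer: 0 -8.999 10.725 0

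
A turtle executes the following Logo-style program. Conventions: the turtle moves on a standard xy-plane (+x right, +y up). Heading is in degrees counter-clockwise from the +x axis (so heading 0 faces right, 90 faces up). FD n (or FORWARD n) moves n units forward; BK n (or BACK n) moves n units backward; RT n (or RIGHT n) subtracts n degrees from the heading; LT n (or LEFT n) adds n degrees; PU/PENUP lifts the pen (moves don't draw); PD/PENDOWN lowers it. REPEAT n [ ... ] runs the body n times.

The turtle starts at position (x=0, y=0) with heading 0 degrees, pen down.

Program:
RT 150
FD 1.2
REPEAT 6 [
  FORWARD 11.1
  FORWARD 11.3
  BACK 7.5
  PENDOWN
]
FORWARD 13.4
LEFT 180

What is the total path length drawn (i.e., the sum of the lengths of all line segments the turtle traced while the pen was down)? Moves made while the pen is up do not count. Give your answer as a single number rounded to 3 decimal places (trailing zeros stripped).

Executing turtle program step by step:
Start: pos=(0,0), heading=0, pen down
RT 150: heading 0 -> 210
FD 1.2: (0,0) -> (-1.039,-0.6) [heading=210, draw]
REPEAT 6 [
  -- iteration 1/6 --
  FD 11.1: (-1.039,-0.6) -> (-10.652,-6.15) [heading=210, draw]
  FD 11.3: (-10.652,-6.15) -> (-20.438,-11.8) [heading=210, draw]
  BK 7.5: (-20.438,-11.8) -> (-13.943,-8.05) [heading=210, draw]
  PD: pen down
  -- iteration 2/6 --
  FD 11.1: (-13.943,-8.05) -> (-23.556,-13.6) [heading=210, draw]
  FD 11.3: (-23.556,-13.6) -> (-33.342,-19.25) [heading=210, draw]
  BK 7.5: (-33.342,-19.25) -> (-26.847,-15.5) [heading=210, draw]
  PD: pen down
  -- iteration 3/6 --
  FD 11.1: (-26.847,-15.5) -> (-36.46,-21.05) [heading=210, draw]
  FD 11.3: (-36.46,-21.05) -> (-46.246,-26.7) [heading=210, draw]
  BK 7.5: (-46.246,-26.7) -> (-39.751,-22.95) [heading=210, draw]
  PD: pen down
  -- iteration 4/6 --
  FD 11.1: (-39.751,-22.95) -> (-49.363,-28.5) [heading=210, draw]
  FD 11.3: (-49.363,-28.5) -> (-59.15,-34.15) [heading=210, draw]
  BK 7.5: (-59.15,-34.15) -> (-52.654,-30.4) [heading=210, draw]
  PD: pen down
  -- iteration 5/6 --
  FD 11.1: (-52.654,-30.4) -> (-62.267,-35.95) [heading=210, draw]
  FD 11.3: (-62.267,-35.95) -> (-72.053,-41.6) [heading=210, draw]
  BK 7.5: (-72.053,-41.6) -> (-65.558,-37.85) [heading=210, draw]
  PD: pen down
  -- iteration 6/6 --
  FD 11.1: (-65.558,-37.85) -> (-75.171,-43.4) [heading=210, draw]
  FD 11.3: (-75.171,-43.4) -> (-84.957,-49.05) [heading=210, draw]
  BK 7.5: (-84.957,-49.05) -> (-78.462,-45.3) [heading=210, draw]
  PD: pen down
]
FD 13.4: (-78.462,-45.3) -> (-90.067,-52) [heading=210, draw]
LT 180: heading 210 -> 30
Final: pos=(-90.067,-52), heading=30, 20 segment(s) drawn

Segment lengths:
  seg 1: (0,0) -> (-1.039,-0.6), length = 1.2
  seg 2: (-1.039,-0.6) -> (-10.652,-6.15), length = 11.1
  seg 3: (-10.652,-6.15) -> (-20.438,-11.8), length = 11.3
  seg 4: (-20.438,-11.8) -> (-13.943,-8.05), length = 7.5
  seg 5: (-13.943,-8.05) -> (-23.556,-13.6), length = 11.1
  seg 6: (-23.556,-13.6) -> (-33.342,-19.25), length = 11.3
  seg 7: (-33.342,-19.25) -> (-26.847,-15.5), length = 7.5
  seg 8: (-26.847,-15.5) -> (-36.46,-21.05), length = 11.1
  seg 9: (-36.46,-21.05) -> (-46.246,-26.7), length = 11.3
  seg 10: (-46.246,-26.7) -> (-39.751,-22.95), length = 7.5
  seg 11: (-39.751,-22.95) -> (-49.363,-28.5), length = 11.1
  seg 12: (-49.363,-28.5) -> (-59.15,-34.15), length = 11.3
  seg 13: (-59.15,-34.15) -> (-52.654,-30.4), length = 7.5
  seg 14: (-52.654,-30.4) -> (-62.267,-35.95), length = 11.1
  seg 15: (-62.267,-35.95) -> (-72.053,-41.6), length = 11.3
  seg 16: (-72.053,-41.6) -> (-65.558,-37.85), length = 7.5
  seg 17: (-65.558,-37.85) -> (-75.171,-43.4), length = 11.1
  seg 18: (-75.171,-43.4) -> (-84.957,-49.05), length = 11.3
  seg 19: (-84.957,-49.05) -> (-78.462,-45.3), length = 7.5
  seg 20: (-78.462,-45.3) -> (-90.067,-52), length = 13.4
Total = 194

Answer: 194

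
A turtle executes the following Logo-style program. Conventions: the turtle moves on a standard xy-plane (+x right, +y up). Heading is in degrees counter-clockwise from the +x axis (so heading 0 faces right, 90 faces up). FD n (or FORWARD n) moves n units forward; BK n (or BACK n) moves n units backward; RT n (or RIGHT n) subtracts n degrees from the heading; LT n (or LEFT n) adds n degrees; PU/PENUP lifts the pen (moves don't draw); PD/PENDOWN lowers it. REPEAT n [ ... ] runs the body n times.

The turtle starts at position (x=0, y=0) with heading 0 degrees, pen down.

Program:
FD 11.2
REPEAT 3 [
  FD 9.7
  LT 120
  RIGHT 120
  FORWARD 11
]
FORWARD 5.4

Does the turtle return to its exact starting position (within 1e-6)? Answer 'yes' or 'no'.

Executing turtle program step by step:
Start: pos=(0,0), heading=0, pen down
FD 11.2: (0,0) -> (11.2,0) [heading=0, draw]
REPEAT 3 [
  -- iteration 1/3 --
  FD 9.7: (11.2,0) -> (20.9,0) [heading=0, draw]
  LT 120: heading 0 -> 120
  RT 120: heading 120 -> 0
  FD 11: (20.9,0) -> (31.9,0) [heading=0, draw]
  -- iteration 2/3 --
  FD 9.7: (31.9,0) -> (41.6,0) [heading=0, draw]
  LT 120: heading 0 -> 120
  RT 120: heading 120 -> 0
  FD 11: (41.6,0) -> (52.6,0) [heading=0, draw]
  -- iteration 3/3 --
  FD 9.7: (52.6,0) -> (62.3,0) [heading=0, draw]
  LT 120: heading 0 -> 120
  RT 120: heading 120 -> 0
  FD 11: (62.3,0) -> (73.3,0) [heading=0, draw]
]
FD 5.4: (73.3,0) -> (78.7,0) [heading=0, draw]
Final: pos=(78.7,0), heading=0, 8 segment(s) drawn

Start position: (0, 0)
Final position: (78.7, 0)
Distance = 78.7; >= 1e-6 -> NOT closed

Answer: no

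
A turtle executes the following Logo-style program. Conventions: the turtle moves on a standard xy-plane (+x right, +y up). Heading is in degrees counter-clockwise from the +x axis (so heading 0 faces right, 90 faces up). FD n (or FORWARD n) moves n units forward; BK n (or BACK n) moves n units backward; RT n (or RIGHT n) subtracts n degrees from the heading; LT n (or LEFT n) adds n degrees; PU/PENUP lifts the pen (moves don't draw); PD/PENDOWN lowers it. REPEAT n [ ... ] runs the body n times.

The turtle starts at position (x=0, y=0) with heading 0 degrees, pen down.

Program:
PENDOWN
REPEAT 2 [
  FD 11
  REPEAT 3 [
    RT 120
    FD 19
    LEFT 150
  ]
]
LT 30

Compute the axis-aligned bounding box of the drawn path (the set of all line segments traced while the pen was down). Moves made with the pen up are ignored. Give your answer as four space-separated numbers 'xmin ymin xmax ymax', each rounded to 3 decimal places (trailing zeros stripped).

Executing turtle program step by step:
Start: pos=(0,0), heading=0, pen down
PD: pen down
REPEAT 2 [
  -- iteration 1/2 --
  FD 11: (0,0) -> (11,0) [heading=0, draw]
  REPEAT 3 [
    -- iteration 1/3 --
    RT 120: heading 0 -> 240
    FD 19: (11,0) -> (1.5,-16.454) [heading=240, draw]
    LT 150: heading 240 -> 30
    -- iteration 2/3 --
    RT 120: heading 30 -> 270
    FD 19: (1.5,-16.454) -> (1.5,-35.454) [heading=270, draw]
    LT 150: heading 270 -> 60
    -- iteration 3/3 --
    RT 120: heading 60 -> 300
    FD 19: (1.5,-35.454) -> (11,-51.909) [heading=300, draw]
    LT 150: heading 300 -> 90
  ]
  -- iteration 2/2 --
  FD 11: (11,-51.909) -> (11,-40.909) [heading=90, draw]
  REPEAT 3 [
    -- iteration 1/3 --
    RT 120: heading 90 -> 330
    FD 19: (11,-40.909) -> (27.454,-50.409) [heading=330, draw]
    LT 150: heading 330 -> 120
    -- iteration 2/3 --
    RT 120: heading 120 -> 0
    FD 19: (27.454,-50.409) -> (46.454,-50.409) [heading=0, draw]
    LT 150: heading 0 -> 150
    -- iteration 3/3 --
    RT 120: heading 150 -> 30
    FD 19: (46.454,-50.409) -> (62.909,-40.909) [heading=30, draw]
    LT 150: heading 30 -> 180
  ]
]
LT 30: heading 180 -> 210
Final: pos=(62.909,-40.909), heading=210, 8 segment(s) drawn

Segment endpoints: x in {0, 1.5, 1.5, 11, 11, 27.454, 46.454, 62.909}, y in {-51.909, -50.409, -40.909, -35.454, -16.454, 0}
xmin=0, ymin=-51.909, xmax=62.909, ymax=0

Answer: 0 -51.909 62.909 0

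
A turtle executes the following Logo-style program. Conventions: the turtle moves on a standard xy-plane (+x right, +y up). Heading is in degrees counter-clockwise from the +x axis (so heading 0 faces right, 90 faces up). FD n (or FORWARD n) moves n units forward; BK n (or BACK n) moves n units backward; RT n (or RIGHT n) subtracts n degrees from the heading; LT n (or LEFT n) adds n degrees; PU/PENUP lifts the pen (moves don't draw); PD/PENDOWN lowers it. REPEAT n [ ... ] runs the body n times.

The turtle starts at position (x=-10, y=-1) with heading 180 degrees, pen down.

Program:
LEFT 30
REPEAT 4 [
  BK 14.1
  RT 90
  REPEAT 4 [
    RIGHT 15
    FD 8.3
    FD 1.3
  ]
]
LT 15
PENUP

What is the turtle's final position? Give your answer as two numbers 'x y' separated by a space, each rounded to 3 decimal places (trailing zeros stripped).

Executing turtle program step by step:
Start: pos=(-10,-1), heading=180, pen down
LT 30: heading 180 -> 210
REPEAT 4 [
  -- iteration 1/4 --
  BK 14.1: (-10,-1) -> (2.211,6.05) [heading=210, draw]
  RT 90: heading 210 -> 120
  REPEAT 4 [
    -- iteration 1/4 --
    RT 15: heading 120 -> 105
    FD 8.3: (2.211,6.05) -> (0.063,14.067) [heading=105, draw]
    FD 1.3: (0.063,14.067) -> (-0.274,15.323) [heading=105, draw]
    -- iteration 2/4 --
    RT 15: heading 105 -> 90
    FD 8.3: (-0.274,15.323) -> (-0.274,23.623) [heading=90, draw]
    FD 1.3: (-0.274,23.623) -> (-0.274,24.923) [heading=90, draw]
    -- iteration 3/4 --
    RT 15: heading 90 -> 75
    FD 8.3: (-0.274,24.923) -> (1.874,32.94) [heading=75, draw]
    FD 1.3: (1.874,32.94) -> (2.211,34.196) [heading=75, draw]
    -- iteration 4/4 --
    RT 15: heading 75 -> 60
    FD 8.3: (2.211,34.196) -> (6.361,41.384) [heading=60, draw]
    FD 1.3: (6.361,41.384) -> (7.011,42.51) [heading=60, draw]
  ]
  -- iteration 2/4 --
  BK 14.1: (7.011,42.51) -> (-0.039,30.299) [heading=60, draw]
  RT 90: heading 60 -> 330
  REPEAT 4 [
    -- iteration 1/4 --
    RT 15: heading 330 -> 315
    FD 8.3: (-0.039,30.299) -> (5.83,24.43) [heading=315, draw]
    FD 1.3: (5.83,24.43) -> (6.749,23.51) [heading=315, draw]
    -- iteration 2/4 --
    RT 15: heading 315 -> 300
    FD 8.3: (6.749,23.51) -> (10.899,16.322) [heading=300, draw]
    FD 1.3: (10.899,16.322) -> (11.549,15.197) [heading=300, draw]
    -- iteration 3/4 --
    RT 15: heading 300 -> 285
    FD 8.3: (11.549,15.197) -> (13.697,7.179) [heading=285, draw]
    FD 1.3: (13.697,7.179) -> (14.034,5.924) [heading=285, draw]
    -- iteration 4/4 --
    RT 15: heading 285 -> 270
    FD 8.3: (14.034,5.924) -> (14.034,-2.376) [heading=270, draw]
    FD 1.3: (14.034,-2.376) -> (14.034,-3.676) [heading=270, draw]
  ]
  -- iteration 3/4 --
  BK 14.1: (14.034,-3.676) -> (14.034,10.424) [heading=270, draw]
  RT 90: heading 270 -> 180
  REPEAT 4 [
    -- iteration 1/4 --
    RT 15: heading 180 -> 165
    FD 8.3: (14.034,10.424) -> (6.017,12.572) [heading=165, draw]
    FD 1.3: (6.017,12.572) -> (4.761,12.908) [heading=165, draw]
    -- iteration 2/4 --
    RT 15: heading 165 -> 150
    FD 8.3: (4.761,12.908) -> (-2.427,17.058) [heading=150, draw]
    FD 1.3: (-2.427,17.058) -> (-3.553,17.708) [heading=150, draw]
    -- iteration 3/4 --
    RT 15: heading 150 -> 135
    FD 8.3: (-3.553,17.708) -> (-9.422,23.577) [heading=135, draw]
    FD 1.3: (-9.422,23.577) -> (-10.341,24.497) [heading=135, draw]
    -- iteration 4/4 --
    RT 15: heading 135 -> 120
    FD 8.3: (-10.341,24.497) -> (-14.491,31.685) [heading=120, draw]
    FD 1.3: (-14.491,31.685) -> (-15.141,32.81) [heading=120, draw]
  ]
  -- iteration 4/4 --
  BK 14.1: (-15.141,32.81) -> (-8.091,20.599) [heading=120, draw]
  RT 90: heading 120 -> 30
  REPEAT 4 [
    -- iteration 1/4 --
    RT 15: heading 30 -> 15
    FD 8.3: (-8.091,20.599) -> (-0.074,22.748) [heading=15, draw]
    FD 1.3: (-0.074,22.748) -> (1.182,23.084) [heading=15, draw]
    -- iteration 2/4 --
    RT 15: heading 15 -> 0
    FD 8.3: (1.182,23.084) -> (9.482,23.084) [heading=0, draw]
    FD 1.3: (9.482,23.084) -> (10.782,23.084) [heading=0, draw]
    -- iteration 3/4 --
    RT 15: heading 0 -> 345
    FD 8.3: (10.782,23.084) -> (18.799,20.936) [heading=345, draw]
    FD 1.3: (18.799,20.936) -> (20.055,20.599) [heading=345, draw]
    -- iteration 4/4 --
    RT 15: heading 345 -> 330
    FD 8.3: (20.055,20.599) -> (27.243,16.449) [heading=330, draw]
    FD 1.3: (27.243,16.449) -> (28.369,15.799) [heading=330, draw]
  ]
]
LT 15: heading 330 -> 345
PU: pen up
Final: pos=(28.369,15.799), heading=345, 36 segment(s) drawn

Answer: 28.369 15.799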